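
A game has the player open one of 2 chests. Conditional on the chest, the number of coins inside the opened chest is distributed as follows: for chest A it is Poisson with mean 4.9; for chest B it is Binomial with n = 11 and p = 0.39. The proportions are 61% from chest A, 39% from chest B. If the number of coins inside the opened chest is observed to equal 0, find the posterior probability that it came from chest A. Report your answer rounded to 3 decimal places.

Likelihoods P(X=0 | ·): A: 0.00744658; B: 0.00435139.
Posterior ∝ prior × likelihood. Numerator for A: 0.61·0.00744658 = 0.00454242.
Normalizing constant: 0.61·0.00744658 + 0.39·0.00435139 = 0.00623946.
P(A | observation) = 0.00454242 / 0.00623946 = 0.728014.

0.728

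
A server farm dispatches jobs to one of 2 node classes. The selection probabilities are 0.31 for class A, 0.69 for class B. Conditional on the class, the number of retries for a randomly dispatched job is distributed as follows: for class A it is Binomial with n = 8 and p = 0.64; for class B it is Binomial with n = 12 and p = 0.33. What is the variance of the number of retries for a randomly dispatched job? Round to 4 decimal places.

Per component, A: μ=5.12, E[X²]=28.0576; B: μ=3.96, E[X²]=18.3348.
E[X] = 0.31·5.12 + 0.69·3.96 = 4.3196.
E[X²] = 0.31·28.0576 + 0.69·18.3348 = 21.3489.
Var(X) = E[X²] − (E[X])² = 21.3489 − 18.6589 = 2.68992.

2.6899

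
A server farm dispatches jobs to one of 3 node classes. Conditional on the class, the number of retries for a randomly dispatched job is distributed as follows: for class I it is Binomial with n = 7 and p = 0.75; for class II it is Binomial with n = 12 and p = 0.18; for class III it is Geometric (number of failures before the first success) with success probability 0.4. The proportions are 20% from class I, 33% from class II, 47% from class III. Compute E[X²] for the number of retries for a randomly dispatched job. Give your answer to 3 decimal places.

For each component E[X²] = Var + (mean)², giving I: 28.875; II: 6.4368; III: 6.
Overall E[X²] = 0.2·28.875 + 0.33·6.4368 + 0.47·6 = 10.7191.

10.719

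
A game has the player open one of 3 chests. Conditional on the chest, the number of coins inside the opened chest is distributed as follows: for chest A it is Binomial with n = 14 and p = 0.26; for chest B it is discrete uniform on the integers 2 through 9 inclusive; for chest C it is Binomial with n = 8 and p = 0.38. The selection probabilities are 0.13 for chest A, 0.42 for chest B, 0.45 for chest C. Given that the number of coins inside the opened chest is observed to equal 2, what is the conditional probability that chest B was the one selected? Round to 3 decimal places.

Likelihoods P(X=2 | ·): A: 0.16587; B: 0.125; C: 0.229655.
Posterior ∝ prior × likelihood. Numerator for B: 0.42·0.125 = 0.0525.
Normalizing constant: 0.13·0.16587 + 0.42·0.125 + 0.45·0.229655 = 0.177408.
P(B | observation) = 0.0525 / 0.177408 = 0.295928.

0.296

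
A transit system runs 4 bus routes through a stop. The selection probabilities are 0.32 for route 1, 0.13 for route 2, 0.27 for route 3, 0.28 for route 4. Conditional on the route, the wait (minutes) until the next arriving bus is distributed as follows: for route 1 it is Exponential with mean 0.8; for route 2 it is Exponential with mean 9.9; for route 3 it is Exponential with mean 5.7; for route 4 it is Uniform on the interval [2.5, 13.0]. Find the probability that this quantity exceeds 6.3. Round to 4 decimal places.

Conditional on each route, P(X > 6.3): 1: 0.000380129; 2: 0.529213; 3: 0.331124; 4: 0.638095.
By total probability, P(X > 6.3) = 0.32·0.000380129 + 0.13·0.529213 + 0.27·0.331124 + 0.28·0.638095 = 0.336989.

0.3370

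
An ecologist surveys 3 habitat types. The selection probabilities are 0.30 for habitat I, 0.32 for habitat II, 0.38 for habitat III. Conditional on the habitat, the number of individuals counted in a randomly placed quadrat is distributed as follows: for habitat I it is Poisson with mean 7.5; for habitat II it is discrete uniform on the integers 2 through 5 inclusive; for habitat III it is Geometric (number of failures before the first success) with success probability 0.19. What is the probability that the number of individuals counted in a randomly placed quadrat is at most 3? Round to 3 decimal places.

0.394

Conditional on each habitat, P(X ≤ 3): I: 0.0591455; II: 0.5; III: 0.569533.
By total probability, P(X ≤ 3) = 0.3·0.0591455 + 0.32·0.5 + 0.38·0.569533 = 0.394166.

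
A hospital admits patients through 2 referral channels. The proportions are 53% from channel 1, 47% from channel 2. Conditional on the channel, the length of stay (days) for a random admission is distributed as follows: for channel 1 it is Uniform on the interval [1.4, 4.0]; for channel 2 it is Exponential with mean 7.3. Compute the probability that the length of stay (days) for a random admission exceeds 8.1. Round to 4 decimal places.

Conditional on each channel, P(X > 8.1): 1: 0; 2: 0.329694.
By total probability, P(X > 8.1) = 0.53·0 + 0.47·0.329694 = 0.154956.

0.1550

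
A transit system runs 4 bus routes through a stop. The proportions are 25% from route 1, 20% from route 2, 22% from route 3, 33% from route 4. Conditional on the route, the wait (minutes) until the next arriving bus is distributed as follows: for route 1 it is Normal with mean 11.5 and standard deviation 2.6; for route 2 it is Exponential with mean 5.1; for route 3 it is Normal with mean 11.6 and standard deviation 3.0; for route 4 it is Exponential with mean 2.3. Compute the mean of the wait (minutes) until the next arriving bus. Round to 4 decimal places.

Component means — 1: 11.5; 2: 5.1; 3: 11.6; 4: 2.3.
E[X] = 0.25·11.5 + 0.2·5.1 + 0.22·11.6 + 0.33·2.3 = 7.206.

7.2060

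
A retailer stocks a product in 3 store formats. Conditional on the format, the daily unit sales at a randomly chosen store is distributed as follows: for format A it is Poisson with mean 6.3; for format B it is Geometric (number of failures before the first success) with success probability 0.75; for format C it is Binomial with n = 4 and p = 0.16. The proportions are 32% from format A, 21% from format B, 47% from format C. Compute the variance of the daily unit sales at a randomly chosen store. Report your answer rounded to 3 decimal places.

Per component, A: μ=6.3, E[X²]=45.99; B: μ=0.333333, E[X²]=0.555556; C: μ=0.64, E[X²]=0.9472.
E[X] = 0.32·6.3 + 0.21·0.333333 + 0.47·0.64 = 2.3868.
E[X²] = 0.32·45.99 + 0.21·0.555556 + 0.47·0.9472 = 15.2787.
Var(X) = E[X²] − (E[X])² = 15.2787 − 5.69681 = 9.58184.

9.582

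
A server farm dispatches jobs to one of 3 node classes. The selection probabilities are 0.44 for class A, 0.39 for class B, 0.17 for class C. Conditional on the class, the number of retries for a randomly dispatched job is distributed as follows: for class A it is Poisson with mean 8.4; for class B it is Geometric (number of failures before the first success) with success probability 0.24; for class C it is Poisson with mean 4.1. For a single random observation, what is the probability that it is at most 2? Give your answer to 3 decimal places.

0.261

Conditional on each class, P(X ≤ 2): A: 0.0100471; B: 0.561024; C: 0.223814.
By total probability, P(X ≤ 2) = 0.44·0.0100471 + 0.39·0.561024 + 0.17·0.223814 = 0.261268.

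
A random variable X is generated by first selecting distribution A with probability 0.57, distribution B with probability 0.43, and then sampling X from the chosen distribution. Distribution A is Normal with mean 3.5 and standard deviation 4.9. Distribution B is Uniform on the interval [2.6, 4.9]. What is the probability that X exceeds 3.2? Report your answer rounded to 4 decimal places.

Conditional on each component, P(X > 3.2): A: 0.52441; B: 0.73913.
By total probability, P(X > 3.2) = 0.57·0.52441 + 0.43·0.73913 = 0.61674.

0.6167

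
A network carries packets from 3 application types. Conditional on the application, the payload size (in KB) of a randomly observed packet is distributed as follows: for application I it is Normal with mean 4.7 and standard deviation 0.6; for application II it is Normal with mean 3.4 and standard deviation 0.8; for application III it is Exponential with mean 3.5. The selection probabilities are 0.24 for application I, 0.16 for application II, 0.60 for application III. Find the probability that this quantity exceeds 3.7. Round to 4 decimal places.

Conditional on each application, P(X > 3.7): I: 0.95221; II: 0.35383; III: 0.347447.
By total probability, P(X > 3.7) = 0.24·0.95221 + 0.16·0.35383 + 0.6·0.347447 = 0.493611.

0.4936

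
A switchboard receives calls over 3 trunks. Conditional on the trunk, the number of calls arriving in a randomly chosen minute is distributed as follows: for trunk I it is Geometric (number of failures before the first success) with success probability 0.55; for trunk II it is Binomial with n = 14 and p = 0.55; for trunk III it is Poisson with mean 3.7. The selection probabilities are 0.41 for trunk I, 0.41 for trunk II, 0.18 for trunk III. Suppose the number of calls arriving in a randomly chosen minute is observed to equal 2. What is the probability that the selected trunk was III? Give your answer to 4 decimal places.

Likelihoods P(X=2 | ·): I: 0.111375; II: 0.00189809; III: 0.169233.
Posterior ∝ prior × likelihood. Numerator for III: 0.18·0.169233 = 0.0304619.
Normalizing constant: 0.41·0.111375 + 0.41·0.00189809 + 0.18·0.169233 = 0.0769038.
P(III | observation) = 0.0304619 / 0.0769038 = 0.396103.

0.3961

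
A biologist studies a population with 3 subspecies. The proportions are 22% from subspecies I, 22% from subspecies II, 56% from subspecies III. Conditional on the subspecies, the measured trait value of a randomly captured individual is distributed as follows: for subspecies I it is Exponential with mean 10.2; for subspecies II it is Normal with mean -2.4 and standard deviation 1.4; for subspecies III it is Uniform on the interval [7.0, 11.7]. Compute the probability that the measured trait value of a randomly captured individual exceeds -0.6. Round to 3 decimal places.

0.802

Conditional on each subspecies, P(X > -0.6): I: 1; II: 0.0992714; III: 1.
By total probability, P(X > -0.6) = 0.22·1 + 0.22·0.0992714 + 0.56·1 = 0.80184.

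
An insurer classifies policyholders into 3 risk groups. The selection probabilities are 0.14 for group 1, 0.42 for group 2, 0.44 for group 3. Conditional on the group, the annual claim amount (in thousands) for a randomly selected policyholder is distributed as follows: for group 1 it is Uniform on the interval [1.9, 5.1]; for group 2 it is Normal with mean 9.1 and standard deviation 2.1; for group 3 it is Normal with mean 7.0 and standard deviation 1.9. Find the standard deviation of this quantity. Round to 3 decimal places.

Per component, 1: μ=3.5, E[X²]=13.1033; 2: μ=9.1, E[X²]=87.22; 3: μ=7, E[X²]=52.61.
E[X] = 0.14·3.5 + 0.42·9.1 + 0.44·7 = 7.392.
E[X²] = 0.14·13.1033 + 0.42·87.22 + 0.44·52.61 = 61.6153.
Var(X) = E[X²] − (E[X])² = 61.6153 − 54.6417 = 6.9736.
SD(X) = √6.9736 = 2.64076.

2.641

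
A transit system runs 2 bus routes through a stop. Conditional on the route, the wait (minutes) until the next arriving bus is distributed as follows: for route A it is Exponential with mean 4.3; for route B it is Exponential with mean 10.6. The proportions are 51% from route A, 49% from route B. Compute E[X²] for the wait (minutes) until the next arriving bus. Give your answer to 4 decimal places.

For each component E[X²] = Var + (mean)², giving A: 36.98; B: 224.72.
Overall E[X²] = 0.51·36.98 + 0.49·224.72 = 128.973.

128.9726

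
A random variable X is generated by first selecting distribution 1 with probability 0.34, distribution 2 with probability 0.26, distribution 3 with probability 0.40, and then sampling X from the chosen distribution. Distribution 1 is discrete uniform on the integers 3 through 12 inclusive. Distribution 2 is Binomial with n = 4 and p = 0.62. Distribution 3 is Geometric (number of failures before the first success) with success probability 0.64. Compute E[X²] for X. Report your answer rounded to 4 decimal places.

24.2523

For each component E[X²] = Var + (mean)², giving 1: 64.5; 2: 7.0928; 3: 1.19531.
Overall E[X²] = 0.34·64.5 + 0.26·7.0928 + 0.4·1.19531 = 24.2523.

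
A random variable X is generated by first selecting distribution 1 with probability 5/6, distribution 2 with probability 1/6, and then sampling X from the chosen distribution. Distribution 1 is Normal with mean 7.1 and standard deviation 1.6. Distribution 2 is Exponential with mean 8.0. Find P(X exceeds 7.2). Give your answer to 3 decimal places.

0.464

Conditional on each component, P(X > 7.2): 1: 0.475082; 2: 0.40657.
By total probability, P(X > 7.2) = 0.833333·0.475082 + 0.166667·0.40657 = 0.463664.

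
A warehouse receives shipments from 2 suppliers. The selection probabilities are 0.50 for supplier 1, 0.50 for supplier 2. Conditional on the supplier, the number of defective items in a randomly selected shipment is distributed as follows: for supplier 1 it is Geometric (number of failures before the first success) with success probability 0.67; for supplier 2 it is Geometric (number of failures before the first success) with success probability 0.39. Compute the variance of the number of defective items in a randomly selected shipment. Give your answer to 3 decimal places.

Per component, 1: μ=0.492537, E[X²]=0.977723; 2: μ=1.5641, E[X²]=6.45694.
E[X] = 0.5·0.492537 + 0.5·1.5641 = 1.02832.
E[X²] = 0.5·0.977723 + 0.5·6.45694 = 3.71733.
Var(X) = E[X²] − (E[X])² = 3.71733 − 1.05744 = 2.65989.

2.660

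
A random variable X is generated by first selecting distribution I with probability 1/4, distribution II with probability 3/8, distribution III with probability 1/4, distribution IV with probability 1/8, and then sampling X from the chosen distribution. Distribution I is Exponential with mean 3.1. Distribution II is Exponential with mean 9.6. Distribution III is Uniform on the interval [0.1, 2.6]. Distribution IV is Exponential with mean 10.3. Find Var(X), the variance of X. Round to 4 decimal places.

65.0333

Per component, I: μ=3.1, E[X²]=19.22; II: μ=9.6, E[X²]=184.32; III: μ=1.35, E[X²]=2.34333; IV: μ=10.3, E[X²]=212.18.
E[X] = 0.25·3.1 + 0.375·9.6 + 0.25·1.35 + 0.125·10.3 = 6.
E[X²] = 0.25·19.22 + 0.375·184.32 + 0.25·2.34333 + 0.125·212.18 = 101.033.
Var(X) = E[X²] − (E[X])² = 101.033 − 36 = 65.0333.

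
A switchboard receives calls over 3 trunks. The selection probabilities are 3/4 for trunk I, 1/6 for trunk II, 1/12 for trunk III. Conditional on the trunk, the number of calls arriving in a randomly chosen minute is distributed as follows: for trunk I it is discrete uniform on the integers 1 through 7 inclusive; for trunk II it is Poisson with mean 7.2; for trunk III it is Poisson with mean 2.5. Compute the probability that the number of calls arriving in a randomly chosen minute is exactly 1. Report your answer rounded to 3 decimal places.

Conditional on each trunk, P(X = 1): I: 0.142857; II: 0.00537542; III: 0.205212.
By total probability, P(X = 1) = 0.75·0.142857 + 0.166667·0.00537542 + 0.0833333·0.205212 = 0.12514.

0.125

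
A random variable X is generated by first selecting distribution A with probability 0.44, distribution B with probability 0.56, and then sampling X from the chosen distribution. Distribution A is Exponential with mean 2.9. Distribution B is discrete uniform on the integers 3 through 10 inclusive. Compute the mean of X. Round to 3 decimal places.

Component means — A: 2.9; B: 6.5.
E[X] = 0.44·2.9 + 0.56·6.5 = 4.916.

4.916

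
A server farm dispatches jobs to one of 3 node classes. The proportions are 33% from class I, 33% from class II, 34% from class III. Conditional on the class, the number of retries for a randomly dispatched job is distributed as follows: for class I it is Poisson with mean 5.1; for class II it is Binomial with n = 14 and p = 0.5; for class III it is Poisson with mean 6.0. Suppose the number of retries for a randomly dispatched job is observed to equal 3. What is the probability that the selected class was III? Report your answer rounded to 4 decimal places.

0.3693

Likelihoods P(X=3 | ·): I: 0.13479; II: 0.0222168; III: 0.0892351.
Posterior ∝ prior × likelihood. Numerator for III: 0.34·0.0892351 = 0.0303399.
Normalizing constant: 0.33·0.13479 + 0.33·0.0222168 + 0.34·0.0892351 = 0.0821521.
P(III | observation) = 0.0303399 / 0.0821521 = 0.369314.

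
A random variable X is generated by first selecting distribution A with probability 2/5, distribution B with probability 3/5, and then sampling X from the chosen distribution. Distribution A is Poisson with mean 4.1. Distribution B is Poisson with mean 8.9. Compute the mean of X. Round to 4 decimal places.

6.9800

Component means — A: 4.1; B: 8.9.
E[X] = 0.4·4.1 + 0.6·8.9 = 6.98.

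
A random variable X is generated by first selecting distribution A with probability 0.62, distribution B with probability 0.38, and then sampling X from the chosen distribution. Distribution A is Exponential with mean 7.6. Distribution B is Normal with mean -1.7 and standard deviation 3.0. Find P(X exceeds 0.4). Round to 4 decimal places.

Conditional on each component, P(X > 0.4): A: 0.948729; B: 0.241964.
By total probability, P(X > 0.4) = 0.62·0.948729 + 0.38·0.241964 = 0.680158.

0.6802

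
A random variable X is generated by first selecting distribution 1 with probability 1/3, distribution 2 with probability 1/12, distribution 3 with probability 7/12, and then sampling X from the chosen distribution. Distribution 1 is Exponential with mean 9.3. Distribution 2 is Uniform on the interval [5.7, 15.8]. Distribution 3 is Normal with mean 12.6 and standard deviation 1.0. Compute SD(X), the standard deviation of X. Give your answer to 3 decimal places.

5.698

Per component, 1: μ=9.3, E[X²]=172.98; 2: μ=10.75, E[X²]=124.063; 3: μ=12.6, E[X²]=159.76.
E[X] = 0.333333·9.3 + 0.0833333·10.75 + 0.583333·12.6 = 11.3458.
E[X²] = 0.333333·172.98 + 0.0833333·124.063 + 0.583333·159.76 = 161.192.
Var(X) = E[X²] − (E[X])² = 161.192 − 128.728 = 32.464.
SD(X) = √32.464 = 5.69772.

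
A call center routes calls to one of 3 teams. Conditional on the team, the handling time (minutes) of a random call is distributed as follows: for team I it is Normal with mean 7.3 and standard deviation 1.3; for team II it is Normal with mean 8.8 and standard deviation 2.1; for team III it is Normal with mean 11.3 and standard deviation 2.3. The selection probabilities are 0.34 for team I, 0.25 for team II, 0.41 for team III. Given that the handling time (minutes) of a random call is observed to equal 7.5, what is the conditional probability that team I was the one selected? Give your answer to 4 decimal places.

Likelihoods f(7.5 | ·): I: 0.303268; II: 0.156847; III: 0.0443037.
Posterior ∝ prior × likelihood. Numerator for I: 0.34·0.303268 = 0.103111.
Normalizing constant: 0.34·0.303268 + 0.25·0.156847 + 0.41·0.0443037 = 0.160487.
P(I | observation) = 0.103111 / 0.160487 = 0.642488.

0.6425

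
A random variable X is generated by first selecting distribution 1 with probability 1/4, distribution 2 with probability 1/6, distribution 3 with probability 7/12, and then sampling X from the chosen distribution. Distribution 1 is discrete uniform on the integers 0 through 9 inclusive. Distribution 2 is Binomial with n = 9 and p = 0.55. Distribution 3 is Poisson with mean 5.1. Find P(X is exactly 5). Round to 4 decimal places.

Conditional on each component, P(X = 5): 1: 0.1; 2: 0.260036; 3: 0.175294.
By total probability, P(X = 5) = 0.25·0.1 + 0.166667·0.260036 + 0.583333·0.175294 = 0.170594.

0.1706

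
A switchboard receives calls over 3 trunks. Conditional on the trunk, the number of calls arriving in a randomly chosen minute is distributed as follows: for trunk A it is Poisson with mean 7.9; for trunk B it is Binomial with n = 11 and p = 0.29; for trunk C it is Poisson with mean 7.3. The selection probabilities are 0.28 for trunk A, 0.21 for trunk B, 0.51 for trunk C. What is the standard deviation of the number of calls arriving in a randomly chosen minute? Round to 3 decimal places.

Per component, A: μ=7.9, E[X²]=70.31; B: μ=3.19, E[X²]=12.441; C: μ=7.3, E[X²]=60.59.
E[X] = 0.28·7.9 + 0.21·3.19 + 0.51·7.3 = 6.6049.
E[X²] = 0.28·70.31 + 0.21·12.441 + 0.51·60.59 = 53.2003.
Var(X) = E[X²] − (E[X])² = 53.2003 − 43.6247 = 9.57561.
SD(X) = √9.57561 = 3.09445.

3.094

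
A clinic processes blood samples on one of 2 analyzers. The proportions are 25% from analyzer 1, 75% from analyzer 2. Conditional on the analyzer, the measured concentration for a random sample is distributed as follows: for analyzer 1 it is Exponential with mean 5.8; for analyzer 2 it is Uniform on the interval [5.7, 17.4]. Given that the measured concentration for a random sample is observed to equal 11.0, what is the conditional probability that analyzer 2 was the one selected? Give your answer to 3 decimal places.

0.908

Likelihoods f(11.0 | ·): 1: 0.0258768; 2: 0.0854701.
Posterior ∝ prior × likelihood. Numerator for 2: 0.75·0.0854701 = 0.0641026.
Normalizing constant: 0.25·0.0258768 + 0.75·0.0854701 = 0.0705718.
P(2 | observation) = 0.0641026 / 0.0705718 = 0.908332.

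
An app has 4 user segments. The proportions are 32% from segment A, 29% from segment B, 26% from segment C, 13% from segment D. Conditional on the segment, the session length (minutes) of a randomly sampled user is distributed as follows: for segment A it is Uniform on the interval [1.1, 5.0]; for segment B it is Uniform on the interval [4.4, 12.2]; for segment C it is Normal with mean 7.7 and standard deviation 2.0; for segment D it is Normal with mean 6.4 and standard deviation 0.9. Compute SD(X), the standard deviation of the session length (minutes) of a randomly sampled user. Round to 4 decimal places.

2.8399

Per component, A: μ=3.05, E[X²]=10.57; B: μ=8.3, E[X²]=73.96; C: μ=7.7, E[X²]=63.29; D: μ=6.4, E[X²]=41.77.
E[X] = 0.32·3.05 + 0.29·8.3 + 0.26·7.7 + 0.13·6.4 = 6.217.
E[X²] = 0.32·10.57 + 0.29·73.96 + 0.26·63.29 + 0.13·41.77 = 46.7163.
Var(X) = E[X²] − (E[X])² = 46.7163 − 38.6511 = 8.06521.
SD(X) = √8.06521 = 2.83993.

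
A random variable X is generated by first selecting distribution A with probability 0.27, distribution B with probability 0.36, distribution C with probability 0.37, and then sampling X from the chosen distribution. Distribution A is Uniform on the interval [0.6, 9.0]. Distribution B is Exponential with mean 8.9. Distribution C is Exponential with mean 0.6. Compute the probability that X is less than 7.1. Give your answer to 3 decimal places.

Conditional on each component, P(X < 7.1): A: 0.77381; B: 0.54966; C: 0.999993.
By total probability, P(X < 7.1) = 0.27·0.77381 + 0.36·0.54966 + 0.37·0.999993 = 0.776804.

0.777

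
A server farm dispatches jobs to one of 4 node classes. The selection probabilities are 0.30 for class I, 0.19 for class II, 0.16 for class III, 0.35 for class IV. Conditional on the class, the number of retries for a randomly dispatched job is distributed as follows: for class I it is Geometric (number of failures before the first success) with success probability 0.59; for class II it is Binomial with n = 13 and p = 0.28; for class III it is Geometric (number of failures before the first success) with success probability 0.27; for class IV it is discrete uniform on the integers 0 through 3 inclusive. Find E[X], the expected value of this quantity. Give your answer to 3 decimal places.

Component means — I: 0.694915; II: 3.64; III: 2.7037; IV: 1.5.
E[X] = 0.3·0.694915 + 0.19·3.64 + 0.16·2.7037 + 0.35·1.5 = 1.85767.

1.858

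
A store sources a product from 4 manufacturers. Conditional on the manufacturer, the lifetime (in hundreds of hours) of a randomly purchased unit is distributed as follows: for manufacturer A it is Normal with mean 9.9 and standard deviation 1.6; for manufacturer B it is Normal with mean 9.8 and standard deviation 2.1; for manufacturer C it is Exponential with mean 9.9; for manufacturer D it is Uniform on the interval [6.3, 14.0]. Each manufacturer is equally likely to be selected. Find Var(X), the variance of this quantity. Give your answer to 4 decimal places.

Per component, A: μ=9.9, E[X²]=100.57; B: μ=9.8, E[X²]=100.45; C: μ=9.9, E[X²]=196.02; D: μ=10.15, E[X²]=107.963.
E[X] = 0.25·9.9 + 0.25·9.8 + 0.25·9.9 + 0.25·10.15 = 9.9375.
E[X²] = 0.25·100.57 + 0.25·100.45 + 0.25·196.02 + 0.25·107.963 = 126.251.
Var(X) = E[X²] − (E[X])² = 126.251 − 98.7539 = 27.4969.

27.4969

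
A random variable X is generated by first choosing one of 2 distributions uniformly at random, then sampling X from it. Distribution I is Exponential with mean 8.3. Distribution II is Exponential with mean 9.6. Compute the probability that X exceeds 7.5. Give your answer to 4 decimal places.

Conditional on each component, P(X > 7.5): I: 0.405103; II: 0.457833.
By total probability, P(X > 7.5) = 0.5·0.405103 + 0.5·0.457833 = 0.431468.

0.4315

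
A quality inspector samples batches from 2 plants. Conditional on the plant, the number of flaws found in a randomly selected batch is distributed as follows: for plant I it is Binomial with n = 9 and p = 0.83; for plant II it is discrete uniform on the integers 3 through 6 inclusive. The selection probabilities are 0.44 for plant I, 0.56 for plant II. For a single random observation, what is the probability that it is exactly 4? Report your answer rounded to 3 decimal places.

Conditional on each plant, P(X = 4): I: 0.00849039; II: 0.25.
By total probability, P(X = 4) = 0.44·0.00849039 + 0.56·0.25 = 0.143736.

0.144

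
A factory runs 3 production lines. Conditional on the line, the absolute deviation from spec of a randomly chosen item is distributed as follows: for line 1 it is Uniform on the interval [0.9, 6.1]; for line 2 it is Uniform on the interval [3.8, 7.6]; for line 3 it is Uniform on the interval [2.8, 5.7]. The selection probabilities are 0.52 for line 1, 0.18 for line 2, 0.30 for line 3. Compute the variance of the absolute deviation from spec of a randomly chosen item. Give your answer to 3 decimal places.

2.253

Per component, 1: μ=3.5, E[X²]=14.5033; 2: μ=5.7, E[X²]=33.6933; 3: μ=4.25, E[X²]=18.7633.
E[X] = 0.52·3.5 + 0.18·5.7 + 0.3·4.25 = 4.121.
E[X²] = 0.52·14.5033 + 0.18·33.6933 + 0.3·18.7633 = 19.2355.
Var(X) = E[X²] − (E[X])² = 19.2355 − 16.9826 = 2.25289.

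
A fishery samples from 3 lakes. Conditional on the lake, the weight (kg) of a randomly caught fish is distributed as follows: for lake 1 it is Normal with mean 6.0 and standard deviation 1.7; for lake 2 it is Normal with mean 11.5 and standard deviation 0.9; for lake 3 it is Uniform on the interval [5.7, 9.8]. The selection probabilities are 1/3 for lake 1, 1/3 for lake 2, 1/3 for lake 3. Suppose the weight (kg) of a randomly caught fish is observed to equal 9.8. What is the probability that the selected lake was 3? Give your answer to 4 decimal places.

0.7223

Likelihoods f(9.8 | ·): 1: 0.0192964; 2: 0.0744574; 3: 0.243902.
Posterior ∝ prior × likelihood. Numerator for 3: 0.333333·0.243902 = 0.0813008.
Normalizing constant: 0.333333·0.0192964 + 0.333333·0.0744574 + 0.333333·0.243902 = 0.112552.
P(3 | observation) = 0.0813008 / 0.112552 = 0.72234.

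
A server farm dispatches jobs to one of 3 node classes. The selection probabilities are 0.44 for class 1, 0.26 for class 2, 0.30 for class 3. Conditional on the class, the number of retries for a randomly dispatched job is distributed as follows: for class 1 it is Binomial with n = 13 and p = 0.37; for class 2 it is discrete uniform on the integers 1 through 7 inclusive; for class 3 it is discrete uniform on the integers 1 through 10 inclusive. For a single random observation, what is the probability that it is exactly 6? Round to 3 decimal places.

Conditional on each class, P(X = 6): 1: 0.173425; 2: 0.142857; 3: 0.1.
By total probability, P(X = 6) = 0.44·0.173425 + 0.26·0.142857 + 0.3·0.1 = 0.14345.

0.143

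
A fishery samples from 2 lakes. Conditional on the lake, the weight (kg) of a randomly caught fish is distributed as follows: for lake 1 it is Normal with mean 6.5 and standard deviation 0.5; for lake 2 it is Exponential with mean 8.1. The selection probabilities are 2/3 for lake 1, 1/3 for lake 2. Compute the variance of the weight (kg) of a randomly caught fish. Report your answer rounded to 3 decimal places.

22.606

Per component, 1: μ=6.5, E[X²]=42.5; 2: μ=8.1, E[X²]=131.22.
E[X] = 0.666667·6.5 + 0.333333·8.1 = 7.03333.
E[X²] = 0.666667·42.5 + 0.333333·131.22 = 72.0733.
Var(X) = E[X²] − (E[X])² = 72.0733 − 49.4678 = 22.6056.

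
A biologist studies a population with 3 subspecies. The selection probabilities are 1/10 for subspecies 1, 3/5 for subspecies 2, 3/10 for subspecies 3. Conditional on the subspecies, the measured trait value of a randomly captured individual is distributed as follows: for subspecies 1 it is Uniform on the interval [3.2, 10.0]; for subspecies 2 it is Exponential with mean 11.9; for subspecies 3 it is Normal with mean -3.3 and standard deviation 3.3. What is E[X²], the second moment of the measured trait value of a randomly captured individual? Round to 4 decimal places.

For each component E[X²] = Var + (mean)², giving 1: 47.4133; 2: 283.22; 3: 21.78.
Overall E[X²] = 0.1·47.4133 + 0.6·283.22 + 0.3·21.78 = 181.207.

181.2073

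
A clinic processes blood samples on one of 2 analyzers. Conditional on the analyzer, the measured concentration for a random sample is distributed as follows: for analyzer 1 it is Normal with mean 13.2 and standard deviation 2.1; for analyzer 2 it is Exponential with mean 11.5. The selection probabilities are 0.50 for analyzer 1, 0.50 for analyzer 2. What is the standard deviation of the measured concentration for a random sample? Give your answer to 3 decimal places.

Per component, 1: μ=13.2, E[X²]=178.65; 2: μ=11.5, E[X²]=264.5.
E[X] = 0.5·13.2 + 0.5·11.5 = 12.35.
E[X²] = 0.5·178.65 + 0.5·264.5 = 221.575.
Var(X) = E[X²] − (E[X])² = 221.575 − 152.522 = 69.0525.
SD(X) = √69.0525 = 8.30978.

8.310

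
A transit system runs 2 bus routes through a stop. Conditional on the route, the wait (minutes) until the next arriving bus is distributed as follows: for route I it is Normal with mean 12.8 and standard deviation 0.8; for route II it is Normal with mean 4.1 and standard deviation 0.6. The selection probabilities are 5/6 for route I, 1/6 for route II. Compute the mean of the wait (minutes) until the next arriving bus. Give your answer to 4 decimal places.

Component means — I: 12.8; II: 4.1.
E[X] = 0.833333·12.8 + 0.166667·4.1 = 11.35.

11.3500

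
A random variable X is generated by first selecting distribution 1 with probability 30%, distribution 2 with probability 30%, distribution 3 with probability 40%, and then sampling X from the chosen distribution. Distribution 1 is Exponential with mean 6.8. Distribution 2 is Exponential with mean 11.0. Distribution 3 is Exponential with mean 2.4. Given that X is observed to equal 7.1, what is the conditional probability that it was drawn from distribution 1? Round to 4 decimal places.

0.4035

Likelihoods f(7.1 | ·): 1: 0.051765; 2: 0.0476749; 3: 0.0216272.
Posterior ∝ prior × likelihood. Numerator for 1: 0.3·0.051765 = 0.0155295.
Normalizing constant: 0.3·0.051765 + 0.3·0.0476749 + 0.4·0.0216272 = 0.0384829.
P(1 | observation) = 0.0155295 / 0.0384829 = 0.403543.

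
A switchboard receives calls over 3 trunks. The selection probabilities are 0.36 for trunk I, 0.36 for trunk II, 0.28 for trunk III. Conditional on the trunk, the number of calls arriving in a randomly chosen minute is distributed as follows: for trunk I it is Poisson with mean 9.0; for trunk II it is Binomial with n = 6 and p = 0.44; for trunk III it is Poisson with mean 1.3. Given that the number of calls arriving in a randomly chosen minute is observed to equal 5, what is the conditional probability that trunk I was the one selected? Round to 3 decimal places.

0.495

Likelihoods P(X=5 | ·): I: 0.0607269; II: 0.0554119; III: 0.00843243.
Posterior ∝ prior × likelihood. Numerator for I: 0.36·0.0607269 = 0.0218617.
Normalizing constant: 0.36·0.0607269 + 0.36·0.0554119 + 0.28·0.00843243 = 0.044171.
P(I | observation) = 0.0218617 / 0.044171 = 0.494933.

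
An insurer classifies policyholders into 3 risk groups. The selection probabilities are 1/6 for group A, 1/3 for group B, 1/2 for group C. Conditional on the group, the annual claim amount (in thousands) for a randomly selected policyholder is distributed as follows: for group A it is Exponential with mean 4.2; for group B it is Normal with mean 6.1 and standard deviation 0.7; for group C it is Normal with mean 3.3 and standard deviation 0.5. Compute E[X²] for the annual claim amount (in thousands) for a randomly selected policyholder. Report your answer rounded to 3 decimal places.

24.017

For each component E[X²] = Var + (mean)², giving A: 35.28; B: 37.7; C: 11.14.
Overall E[X²] = 0.166667·35.28 + 0.333333·37.7 + 0.5·11.14 = 24.0167.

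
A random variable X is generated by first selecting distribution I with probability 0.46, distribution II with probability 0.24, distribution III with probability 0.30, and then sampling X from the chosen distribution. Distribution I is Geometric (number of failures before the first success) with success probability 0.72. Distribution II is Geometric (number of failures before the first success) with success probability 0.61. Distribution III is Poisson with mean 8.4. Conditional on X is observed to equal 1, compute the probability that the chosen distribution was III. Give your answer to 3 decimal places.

Likelihoods P(X=1 | ·): I: 0.2016; II: 0.2379; III: 0.00188889.
Posterior ∝ prior × likelihood. Numerator for III: 0.3·0.00188889 = 0.000566666.
Normalizing constant: 0.46·0.2016 + 0.24·0.2379 + 0.3·0.00188889 = 0.150399.
P(III | observation) = 0.000566666 / 0.150399 = 0.00376776.

0.004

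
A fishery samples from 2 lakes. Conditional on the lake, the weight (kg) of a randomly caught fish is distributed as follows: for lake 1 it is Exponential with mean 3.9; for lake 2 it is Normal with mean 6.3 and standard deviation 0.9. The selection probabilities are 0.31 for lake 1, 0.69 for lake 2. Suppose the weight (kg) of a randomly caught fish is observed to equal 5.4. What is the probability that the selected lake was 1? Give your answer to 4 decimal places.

0.0969

Likelihoods f(5.4 | ·): 1: 0.0642103; 2: 0.268856.
Posterior ∝ prior × likelihood. Numerator for 1: 0.31·0.0642103 = 0.0199052.
Normalizing constant: 0.31·0.0642103 + 0.69·0.268856 = 0.205416.
P(1 | observation) = 0.0199052 / 0.205416 = 0.0969018.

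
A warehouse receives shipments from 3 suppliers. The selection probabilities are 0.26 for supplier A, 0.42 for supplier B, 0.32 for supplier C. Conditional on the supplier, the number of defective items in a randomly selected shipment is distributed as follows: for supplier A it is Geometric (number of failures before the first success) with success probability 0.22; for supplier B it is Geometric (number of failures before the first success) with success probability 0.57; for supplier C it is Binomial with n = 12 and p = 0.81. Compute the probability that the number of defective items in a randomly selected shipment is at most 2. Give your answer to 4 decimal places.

0.5232

Conditional on each supplier, P(X ≤ 2): A: 0.525448; B: 0.920493; C: 2.77035e-06.
By total probability, P(X ≤ 2) = 0.26·0.525448 + 0.42·0.920493 + 0.32·2.77035e-06 = 0.523224.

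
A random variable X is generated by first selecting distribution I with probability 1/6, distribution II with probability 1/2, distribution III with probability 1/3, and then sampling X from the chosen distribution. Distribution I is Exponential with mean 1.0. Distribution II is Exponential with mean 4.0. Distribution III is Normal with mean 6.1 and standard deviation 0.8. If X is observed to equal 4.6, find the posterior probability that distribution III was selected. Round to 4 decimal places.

0.4099

Likelihoods f(4.6 | ·): I: 0.0100518; II: 0.0791592; III: 0.0859828.
Posterior ∝ prior × likelihood. Numerator for III: 0.333333·0.0859828 = 0.0286609.
Normalizing constant: 0.166667·0.0100518 + 0.5·0.0791592 + 0.333333·0.0859828 = 0.0699159.
P(III | observation) = 0.0286609 / 0.0699159 = 0.409935.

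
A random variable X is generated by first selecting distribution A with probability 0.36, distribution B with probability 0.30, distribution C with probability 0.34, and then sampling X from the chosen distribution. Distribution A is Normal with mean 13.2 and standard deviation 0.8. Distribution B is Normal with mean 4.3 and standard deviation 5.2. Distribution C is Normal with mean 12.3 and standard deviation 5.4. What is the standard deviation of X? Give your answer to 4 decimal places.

Per component, A: μ=13.2, E[X²]=174.88; B: μ=4.3, E[X²]=45.53; C: μ=12.3, E[X²]=180.45.
E[X] = 0.36·13.2 + 0.3·4.3 + 0.34·12.3 = 10.224.
E[X²] = 0.36·174.88 + 0.3·45.53 + 0.34·180.45 = 137.969.
Var(X) = E[X²] − (E[X])² = 137.969 − 104.53 = 33.4386.
SD(X) = √33.4386 = 5.78261.

5.7826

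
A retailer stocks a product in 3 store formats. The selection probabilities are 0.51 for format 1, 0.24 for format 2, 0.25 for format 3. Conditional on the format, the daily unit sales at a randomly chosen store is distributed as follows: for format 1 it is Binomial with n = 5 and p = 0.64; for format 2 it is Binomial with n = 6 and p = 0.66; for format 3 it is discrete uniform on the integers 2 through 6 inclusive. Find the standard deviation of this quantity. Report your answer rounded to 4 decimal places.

1.2502

Per component, 1: μ=3.2, E[X²]=11.392; 2: μ=3.96, E[X²]=17.028; 3: μ=4, E[X²]=18.
E[X] = 0.51·3.2 + 0.24·3.96 + 0.25·4 = 3.5824.
E[X²] = 0.51·11.392 + 0.24·17.028 + 0.25·18 = 14.3966.
Var(X) = E[X²] − (E[X])² = 14.3966 − 12.8336 = 1.56305.
SD(X) = √1.56305 = 1.25022.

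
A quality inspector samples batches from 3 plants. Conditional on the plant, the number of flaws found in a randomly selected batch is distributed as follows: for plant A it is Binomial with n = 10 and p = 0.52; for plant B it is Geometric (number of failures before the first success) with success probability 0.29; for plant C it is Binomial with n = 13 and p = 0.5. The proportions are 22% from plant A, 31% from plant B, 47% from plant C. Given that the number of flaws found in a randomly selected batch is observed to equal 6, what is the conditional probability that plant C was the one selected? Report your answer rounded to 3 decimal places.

Likelihoods P(X=6 | ·): A: 0.220396; B: 0.0371491; C: 0.209473.
Posterior ∝ prior × likelihood. Numerator for C: 0.47·0.209473 = 0.0984521.
Normalizing constant: 0.22·0.220396 + 0.31·0.0371491 + 0.47·0.209473 = 0.158456.
P(C | observation) = 0.0984521 / 0.158456 = 0.621323.

0.621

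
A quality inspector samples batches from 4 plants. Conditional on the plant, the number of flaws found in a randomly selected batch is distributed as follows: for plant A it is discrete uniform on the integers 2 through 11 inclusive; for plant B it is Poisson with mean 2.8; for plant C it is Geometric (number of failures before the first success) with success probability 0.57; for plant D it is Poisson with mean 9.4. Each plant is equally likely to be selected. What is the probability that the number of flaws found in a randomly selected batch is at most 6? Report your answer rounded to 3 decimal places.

Conditional on each plant, P(X ≤ 6): A: 0.5; B: 0.975589; C: 0.997282; D: 0.172733.
By total probability, P(X ≤ 6) = 0.25·0.5 + 0.25·0.975589 + 0.25·0.997282 + 0.25·0.172733 = 0.661401.

0.661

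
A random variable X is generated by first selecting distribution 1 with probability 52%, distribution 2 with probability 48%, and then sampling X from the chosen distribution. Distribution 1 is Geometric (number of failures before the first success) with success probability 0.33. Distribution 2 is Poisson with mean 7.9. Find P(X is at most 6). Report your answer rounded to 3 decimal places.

Conditional on each component, P(X ≤ 6): 1: 0.939393; 2: 0.32574.
By total probability, P(X ≤ 6) = 0.52·0.939393 + 0.48·0.32574 = 0.64484.

0.645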